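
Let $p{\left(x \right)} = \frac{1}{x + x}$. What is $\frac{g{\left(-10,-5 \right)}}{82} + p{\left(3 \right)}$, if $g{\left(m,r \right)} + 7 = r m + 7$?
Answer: $\frac{191}{246} \approx 0.77642$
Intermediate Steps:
$g{\left(m,r \right)} = m r$ ($g{\left(m,r \right)} = -7 + \left(r m + 7\right) = -7 + \left(m r + 7\right) = -7 + \left(7 + m r\right) = m r$)
$p{\left(x \right)} = \frac{1}{2 x}$
$\frac{g{\left(-10,-5 \right)}}{82} + p{\left(3 \right)} = \frac{\left(-10\right) \left(-5\right)}{82} + \frac{1}{2 \cdot 3} = \frac{1}{82} \cdot 50 + \frac{1}{2} \cdot \frac{1}{3} = \frac{25}{41} + \frac{1}{6} = \frac{191}{246}$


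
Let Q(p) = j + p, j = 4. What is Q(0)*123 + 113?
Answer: 605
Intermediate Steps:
Q(p) = 4 + p
Q(0)*123 + 113 = (4 + 0)*123 + 113 = 4*123 + 113 = 492 + 113 = 605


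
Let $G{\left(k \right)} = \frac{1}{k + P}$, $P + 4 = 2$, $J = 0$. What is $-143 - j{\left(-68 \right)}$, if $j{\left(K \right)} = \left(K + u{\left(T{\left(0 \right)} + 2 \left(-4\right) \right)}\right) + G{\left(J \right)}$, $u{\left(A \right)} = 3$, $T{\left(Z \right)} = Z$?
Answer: $- \frac{155}{2} \approx -77.5$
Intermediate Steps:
$P = -2$ ($P = -4 + 2 = -2$)
$G{\left(k \right)} = \frac{1}{-2 + k}$ ($G{\left(k \right)} = \frac{1}{k - 2} = \frac{1}{-2 + k}$)
$j{\left(K \right)} = \frac{5}{2} + K$ ($j{\left(K \right)} = \left(K + 3\right) + \frac{1}{-2 + 0} = \left(3 + K\right) + \frac{1}{-2} = \left(3 + K\right) - \frac{1}{2} = \frac{5}{2} + K$)
$-143 - j{\left(-68 \right)} = -143 - \left(\frac{5}{2} - 68\right) = -143 - - \frac{131}{2} = -143 + \frac{131}{2} = - \frac{155}{2}$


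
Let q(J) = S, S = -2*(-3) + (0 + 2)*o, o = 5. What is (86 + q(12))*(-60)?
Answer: -6120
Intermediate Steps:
S = 16 (S = -2*(-3) + (0 + 2)*5 = 6 + 2*5 = 6 + 10 = 16)
q(J) = 16
(86 + q(12))*(-60) = (86 + 16)*(-60) = 102*(-60) = -6120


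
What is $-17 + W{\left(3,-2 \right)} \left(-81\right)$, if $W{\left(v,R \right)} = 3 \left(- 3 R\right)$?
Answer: $-1475$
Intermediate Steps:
$W{\left(v,R \right)} = - 9 R$
$-17 + W{\left(3,-2 \right)} \left(-81\right) = -17 + \left(-9\right) \left(-2\right) \left(-81\right) = -17 + 18 \left(-81\right) = -17 - 1458 = -1475$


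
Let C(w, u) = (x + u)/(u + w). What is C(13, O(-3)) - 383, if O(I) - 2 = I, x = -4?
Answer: -4601/12 ≈ -383.42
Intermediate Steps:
O(I) = 2 + I
C(w, u) = (-4 + u)/(u + w)
C(13, O(-3)) - 383 = (-4 + (2 - 3))/((2 - 3) + 13) - 383 = (-4 - 1)/(-1 + 13) - 383 = -5/12 - 383 = -4601/12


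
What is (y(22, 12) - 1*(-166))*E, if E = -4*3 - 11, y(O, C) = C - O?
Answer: -3588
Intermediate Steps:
E = -23 (E = -12 - 11 = -23)
(y(22, 12) - 1*(-166))*E = ((12 - 1*22) - 1*(-166))*(-23) = ((12 - 22) + 166)*(-23) = (-10 + 166)*(-23) = 156*(-23) = -3588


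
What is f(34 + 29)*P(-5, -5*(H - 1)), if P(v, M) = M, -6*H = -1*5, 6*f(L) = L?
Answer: 35/4 ≈ 8.7500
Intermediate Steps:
f(L) = L/6
H = ⅚ (H = -(-1)*5/6 = -⅙*(-5) = ⅚ ≈ 0.83333)
f(34 + 29)*P(-5, -5*(H - 1)) = ((34 + 29)/6)*(-5*(⅚ - 1)) = ((⅙)*63)*(-5*(-⅙)) = (21/2)*(⅚) = 35/4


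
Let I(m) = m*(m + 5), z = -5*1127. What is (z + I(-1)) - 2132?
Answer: -7771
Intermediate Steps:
z = -5635
I(m) = m*(5 + m)
(z + I(-1)) - 2132 = (-5635 - (5 - 1)) - 2132 = (-5635 - 1*4) - 2132 = (-5635 - 4) - 2132 = -5639 - 2132 = -7771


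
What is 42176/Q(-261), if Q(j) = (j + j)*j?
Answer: 21088/68121 ≈ 0.30957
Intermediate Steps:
Q(j) = 2*j**2 (Q(j) = (2*j)*j = 2*j**2)
42176/Q(-261) = 42176/((2*(-261)**2)) = 42176/((2*68121)) = 42176/136242 = 42176*(1/136242) = 21088/68121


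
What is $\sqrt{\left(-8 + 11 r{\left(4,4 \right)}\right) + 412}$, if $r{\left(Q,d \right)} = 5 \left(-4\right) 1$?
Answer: $2 \sqrt{46} \approx 13.565$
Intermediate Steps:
$r{\left(Q,d \right)} = -20$ ($r{\left(Q,d \right)} = \left(-20\right) 1 = -20$)
$\sqrt{\left(-8 + 11 r{\left(4,4 \right)}\right) + 412} = \sqrt{\left(-8 + 11 \left(-20\right)\right) + 412} = \sqrt{\left(-8 - 220\right) + 412} = \sqrt{-228 + 412} = \sqrt{184} = 2 \sqrt{46}$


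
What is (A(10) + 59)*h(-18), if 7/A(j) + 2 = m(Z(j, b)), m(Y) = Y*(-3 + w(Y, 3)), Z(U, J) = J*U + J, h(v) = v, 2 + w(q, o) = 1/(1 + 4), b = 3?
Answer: -425547/401 ≈ -1061.2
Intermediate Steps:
w(q, o) = -9/5 (w(q, o) = -2 + 1/(1 + 4) = -2 + 1/5 = -2 + ⅕ = -9/5)
Z(U, J) = J + J*U
m(Y) = -24*Y/5 (m(Y) = Y*(-3 - 9/5) = Y*(-24/5) = -24*Y/5)
A(j) = 7/(-82/5 - 72*j/5) (A(j) = 7/(-2 - 72*(1 + j)/5) = 7/(-2 - 24*(3 + 3*j)/5) = 7/(-2 + (-72/5 - 72*j/5)) = 7/(-82/5 - 72*j/5))
(A(10) + 59)*h(-18) = (-35/(82 + 72*10) + 59)*(-18) = (-35/(82 + 720) + 59)*(-18) = (-35/802 + 59)*(-18) = (47283/802)*(-18) = -425547/401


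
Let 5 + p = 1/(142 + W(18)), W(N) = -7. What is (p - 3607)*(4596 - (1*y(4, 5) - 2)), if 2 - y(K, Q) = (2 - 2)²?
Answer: -747032308/45 ≈ -1.6601e+7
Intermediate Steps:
y(K, Q) = 2 (y(K, Q) = 2 - (2 - 2)² = 2 - 1*0² = 2 - 1*0 = 2 + 0 = 2)
p = -674/135 (p = -5 + 1/(142 - 7) = -5 + 1/135 = -674/135 ≈ -4.9926)
(p - 3607)*(4596 - (1*y(4, 5) - 2)) = (-674/135 - 3607)*(4596 - (1*2 - 2)) = -487619*(4596 - (2 - 2))/135 = -487619*(4596 - 1*0)/135 = -487619*(4596 + 0)/135 = -487619/135*4596 = -747032308/45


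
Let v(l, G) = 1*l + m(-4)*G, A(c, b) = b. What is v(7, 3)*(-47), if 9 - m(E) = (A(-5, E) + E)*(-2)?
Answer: 658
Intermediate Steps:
m(E) = 9 + 4*E (m(E) = 9 - (E + E)*(-2) = 9 - 2*E*(-2) = 9 - (-4)*E = 9 + 4*E)
v(l, G) = l - 7*G (v(l, G) = 1*l + (9 + 4*(-4))*G = l + (9 - 16)*G = l - 7*G)
v(7, 3)*(-47) = (7 - 7*3)*(-47) = (7 - 21)*(-47) = -14*(-47) = 658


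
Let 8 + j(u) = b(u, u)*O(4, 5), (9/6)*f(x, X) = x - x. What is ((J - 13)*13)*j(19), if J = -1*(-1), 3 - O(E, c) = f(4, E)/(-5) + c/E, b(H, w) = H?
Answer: -3939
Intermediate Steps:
f(x, X) = 0 (f(x, X) = 2*(x - x)/3 = (⅔)*0 = 0)
O(E, c) = 3 - c/E (O(E, c) = 3 - (0/(-5) + c/E) = 3 - (0*(-⅕) + c/E) = 3 - (0 + c/E) = 3 - c/E)
J = 1
j(u) = -8 + 7*u/4 (j(u) = -8 + u*(3 - 1*5/4) = -8 + u*(3 - 1*5*¼) = -8 + u*(3 - 5/4) = -8 + u*(7/4) = -8 + 7*u/4)
((J - 13)*13)*j(19) = ((1 - 13)*13)*(-8 + (7/4)*19) = (-12*13)*(-8 + 133/4) = -156*101/4 = -3939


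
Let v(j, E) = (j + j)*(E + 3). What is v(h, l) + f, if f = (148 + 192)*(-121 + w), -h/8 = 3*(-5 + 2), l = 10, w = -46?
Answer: -54908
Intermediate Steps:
h = 72 (h = -24*(-5 + 2) = -24*(-3) = -8*(-9) = 72)
v(j, E) = 2*j*(3 + E) (v(j, E) = (2*j)*(3 + E) = 2*j*(3 + E))
f = -56780 (f = (148 + 192)*(-121 - 46) = 340*(-167) = -56780)
v(h, l) + f = 2*72*(3 + 10) - 56780 = 2*72*13 - 56780 = 1872 - 56780 = -54908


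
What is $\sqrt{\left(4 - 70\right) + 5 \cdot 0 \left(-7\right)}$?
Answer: $i \sqrt{66} \approx 8.124 i$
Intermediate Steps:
$\sqrt{\left(4 - 70\right) + 5 \cdot 0 \left(-7\right)} = \sqrt{\left(4 - 70\right) + 0 \left(-7\right)} = \sqrt{-66 + 0} = \sqrt{-66} = i \sqrt{66}$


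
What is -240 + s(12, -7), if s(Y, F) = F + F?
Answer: -254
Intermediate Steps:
s(Y, F) = 2*F
-240 + s(12, -7) = -240 + 2*(-7) = -240 - 14 = -254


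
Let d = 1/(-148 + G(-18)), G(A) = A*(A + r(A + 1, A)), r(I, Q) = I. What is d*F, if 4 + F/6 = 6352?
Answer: 19044/241 ≈ 79.021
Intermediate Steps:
F = 38088 (F = -24 + 6*6352 = -24 + 38112 = 38088)
G(A) = A*(1 + 2*A) (G(A) = A*(A + (A + 1)) = A*(A + (1 + A)) = A*(1 + 2*A))
d = 1/482 (d = 1/(-148 - 18*(1 + 2*(-18))) = 1/(-148 - 18*(1 - 36)) = 1/(-148 - 18*(-35)) = 1/(-148 + 630) = 1/482 ≈ 0.0020747)
d*F = (1/482)*38088 = 19044/241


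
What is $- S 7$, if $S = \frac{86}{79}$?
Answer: $- \frac{602}{79} \approx -7.6203$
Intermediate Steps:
$S = \frac{86}{79}$ ($S = 86 \cdot \frac{1}{79} = \frac{86}{79} \approx 1.0886$)
$- S 7 = \left(-1\right) \frac{86}{79} \cdot 7 = \left(- \frac{86}{79}\right) 7 = - \frac{602}{79}$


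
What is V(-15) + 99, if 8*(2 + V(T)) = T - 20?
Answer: 741/8 ≈ 92.625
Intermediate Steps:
V(T) = -9/2 + T/8 (V(T) = -2 + (T - 20)/8 = -2 + (-20 + T)/8 = -2 + (-5/2 + T/8) = -9/2 + T/8)
V(-15) + 99 = (-9/2 + (⅛)*(-15)) + 99 = (-9/2 - 15/8) + 99 = -51/8 + 99 = 741/8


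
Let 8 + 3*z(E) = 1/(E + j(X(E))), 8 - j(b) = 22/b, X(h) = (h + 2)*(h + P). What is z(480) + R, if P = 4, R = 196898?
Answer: 3056652979790/15524253 ≈ 1.9690e+5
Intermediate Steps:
X(h) = (2 + h)*(4 + h) (X(h) = (h + 2)*(h + 4) = (2 + h)*(4 + h))
j(b) = 8 - 22/b
z(E) = -8/3 + 1/(3*(8 + E - 22/(8 + E² + 6*E))) (z(E) = -8/3 + 1/(3*(E + (8 - 22/(8 + E² + 6*E)))) = -8/3 + 1/(3*(8 + E - 22/(8 + E² + 6*E))))
z(480) + R = (176 - (63 + 8*480)*(8 + 480² + 6*480))/(3*(-22 + (8 + 480)*(8 + 480² + 6*480))) + 196898 = (176 - (63 + 3840)*(8 + 230400 + 2880))/(3*(-22 + 488*(8 + 230400 + 2880))) + 196898 = (176 - 1*3903*233288)/(3*(-22 + 488*233288)) + 196898 = (176 - 910523064)/(3*(-22 + 113844544)) + 196898 = (⅓)*(-910522888)/113844522 + 196898 = (⅓)*(1/113844522)*(-910522888) + 196898 = -41387404/15524253 + 196898 = 3056652979790/15524253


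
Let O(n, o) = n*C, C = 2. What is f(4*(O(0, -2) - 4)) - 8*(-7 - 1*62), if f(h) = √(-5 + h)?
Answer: 552 + I*√21 ≈ 552.0 + 4.5826*I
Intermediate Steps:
O(n, o) = 2*n (O(n, o) = n*2 = 2*n)
f(4*(O(0, -2) - 4)) - 8*(-7 - 1*62) = √(-5 + 4*(2*0 - 4)) - 8*(-7 - 1*62) = √(-5 + 4*(0 - 4)) - 8*(-7 - 62) = √(-5 + 4*(-4)) - 8*(-69) = √(-5 - 16) + 552 = √(-21) + 552 = I*√21 + 552 = 552 + I*√21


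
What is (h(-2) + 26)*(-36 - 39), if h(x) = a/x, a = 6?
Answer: -1725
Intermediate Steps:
h(x) = 6/x
(h(-2) + 26)*(-36 - 39) = (6/(-2) + 26)*(-36 - 39) = (6*(-½) + 26)*(-75) = (-3 + 26)*(-75) = 23*(-75) = -1725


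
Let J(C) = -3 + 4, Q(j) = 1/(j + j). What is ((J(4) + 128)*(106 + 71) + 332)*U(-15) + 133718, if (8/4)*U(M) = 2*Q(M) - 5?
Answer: 225100/3 ≈ 75033.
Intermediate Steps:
Q(j) = 1/(2*j)
J(C) = 1
U(M) = -5/2 + 1/(2*M) (U(M) = (2*(1/(2*M)) - 5)/2 = (1/M - 5)/2 = (-5 + 1/M)/2 = -5/2 + 1/(2*M))
((J(4) + 128)*(106 + 71) + 332)*U(-15) + 133718 = ((1 + 128)*(106 + 71) + 332)*((1/2)*(1 - 5*(-15))/(-15)) + 133718 = (129*177 + 332)*((1/2)*(-1/15)*(1 + 75)) + 133718 = (22833 + 332)*((1/2)*(-1/15)*76) + 133718 = 23165*(-38/15) + 133718 = -176054/3 + 133718 = 225100/3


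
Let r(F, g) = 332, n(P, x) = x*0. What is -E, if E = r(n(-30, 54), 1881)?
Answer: -332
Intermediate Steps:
n(P, x) = 0
E = 332
-E = -1*332 = -332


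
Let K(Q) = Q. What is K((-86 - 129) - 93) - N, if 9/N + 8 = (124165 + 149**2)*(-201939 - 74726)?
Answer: -4157419871525/13498116466 ≈ -308.00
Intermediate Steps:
N = -3/13498116466 (N = 9/(-8 + (124165 + 149**2)*(-201939 - 74726)) = 9/(-8 + (124165 + 22201)*(-276665)) = 9/(-8 + 146366*(-276665)) = 9/(-8 - 40494349390) = 9/(-40494349398) = 9*(-1/40494349398) = -3/13498116466 ≈ -2.2225e-10)
K((-86 - 129) - 93) - N = ((-86 - 129) - 93) - 1*(-3/13498116466) = (-215 - 93) + 3/13498116466 = -308 + 3/13498116466 = -4157419871525/13498116466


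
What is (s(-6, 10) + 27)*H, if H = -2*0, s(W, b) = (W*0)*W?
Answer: 0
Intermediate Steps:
s(W, b) = 0 (s(W, b) = 0*W = 0)
H = 0
(s(-6, 10) + 27)*H = (0 + 27)*0 = 27*0 = 0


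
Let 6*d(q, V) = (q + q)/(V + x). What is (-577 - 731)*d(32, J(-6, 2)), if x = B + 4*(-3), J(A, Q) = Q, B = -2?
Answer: 3488/3 ≈ 1162.7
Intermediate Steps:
x = -14 (x = -2 + 4*(-3) = -2 - 12 = -14)
d(q, V) = q/(3*(-14 + V)) (d(q, V) = ((q + q)/(V - 14))/6 = ((2*q)/(-14 + V))/6 = (2*q/(-14 + V))/6 = q/(3*(-14 + V)))
(-577 - 731)*d(32, J(-6, 2)) = (-577 - 731)*((⅓)*32/(-14 + 2)) = -436*32/(-12) = -436*32*(-1)/12 = -1308*(-8/9) = 3488/3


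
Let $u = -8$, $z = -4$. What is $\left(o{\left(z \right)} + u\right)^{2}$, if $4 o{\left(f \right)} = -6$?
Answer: $\frac{361}{4} \approx 90.25$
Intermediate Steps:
$o{\left(f \right)} = - \frac{3}{2}$ ($o{\left(f \right)} = \frac{1}{4} \left(-6\right) = - \frac{3}{2}$)
$\left(o{\left(z \right)} + u\right)^{2} = \left(- \frac{3}{2} - 8\right)^{2} = \left(- \frac{19}{2}\right)^{2} = \frac{361}{4}$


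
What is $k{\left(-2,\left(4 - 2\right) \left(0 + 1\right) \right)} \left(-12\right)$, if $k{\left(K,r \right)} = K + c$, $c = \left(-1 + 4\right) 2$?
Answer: $-48$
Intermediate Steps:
$c = 6$ ($c = 3 \cdot 2 = 6$)
$k{\left(K,r \right)} = 6 + K$ ($k{\left(K,r \right)} = K + 6 = 6 + K$)
$k{\left(-2,\left(4 - 2\right) \left(0 + 1\right) \right)} \left(-12\right) = \left(6 - 2\right) \left(-12\right) = 4 \left(-12\right) = -48$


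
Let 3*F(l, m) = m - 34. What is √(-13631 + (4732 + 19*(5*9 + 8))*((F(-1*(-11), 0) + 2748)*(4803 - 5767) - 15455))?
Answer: 42*I*√8633239 ≈ 1.2341e+5*I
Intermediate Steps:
F(l, m) = -34/3 + m/3 (F(l, m) = (m - 34)/3 = (-34 + m)/3 = -34/3 + m/3)
√(-13631 + (4732 + 19*(5*9 + 8))*((F(-1*(-11), 0) + 2748)*(4803 - 5767) - 15455)) = √(-13631 + (4732 + 19*(5*9 + 8))*(((-34/3 + (⅓)*0) + 2748)*(4803 - 5767) - 15455)) = √(-13631 + (4732 + 19*(45 + 8))*(((-34/3 + 0) + 2748)*(-964) - 15455)) = √(-13631 + (4732 + 19*53)*((-34/3 + 2748)*(-964) - 15455)) = √(-13631 + (4732 + 1007)*((8210/3)*(-964) - 15455)) = √(-13631 + 5739*(-7914440/3 - 15455)) = √(-13631 + 5739*(-7960805/3)) = √(-13631 - 15229019965) = √(-15229033596) = 42*I*√8633239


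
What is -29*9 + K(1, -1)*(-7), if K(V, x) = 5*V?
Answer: -296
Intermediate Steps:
-29*9 + K(1, -1)*(-7) = -29*9 + (5*1)*(-7) = -261 + 5*(-7) = -261 - 35 = -296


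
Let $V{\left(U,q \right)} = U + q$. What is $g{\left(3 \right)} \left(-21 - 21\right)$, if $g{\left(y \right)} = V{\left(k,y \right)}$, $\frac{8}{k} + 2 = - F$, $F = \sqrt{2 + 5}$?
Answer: $-350 + 112 \sqrt{7} \approx -53.676$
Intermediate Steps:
$F = \sqrt{7} \approx 2.6458$
$k = \frac{8}{-2 - \sqrt{7}} \approx -1.722$
$g{\left(y \right)} = \frac{16}{3} + y - \frac{8 \sqrt{7}}{3}$ ($g{\left(y \right)} = \left(\frac{16}{3} - \frac{8 \sqrt{7}}{3}\right) + y = \frac{16}{3} + y - \frac{8 \sqrt{7}}{3}$)
$g{\left(3 \right)} \left(-21 - 21\right) = \left(\frac{16}{3} + 3 - \frac{8 \sqrt{7}}{3}\right) \left(-21 - 21\right) = \left(\frac{25}{3} - \frac{8 \sqrt{7}}{3}\right) \left(-42\right) = -350 + 112 \sqrt{7}$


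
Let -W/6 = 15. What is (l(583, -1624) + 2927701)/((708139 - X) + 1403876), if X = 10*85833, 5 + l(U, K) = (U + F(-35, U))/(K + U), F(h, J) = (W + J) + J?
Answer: 338636653/145009565 ≈ 2.3353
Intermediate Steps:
W = -90 (W = -6*15 = -90)
F(h, J) = -90 + 2*J (F(h, J) = (-90 + J) + J = -90 + 2*J)
l(U, K) = -5 + (-90 + 3*U)/(K + U) (l(U, K) = -5 + (U + (-90 + 2*U))/(K + U) = -5 + (-90 + 3*U)/(K + U))
X = 858330
(l(583, -1624) + 2927701)/((708139 - X) + 1403876) = ((-90 - 5*(-1624) - 2*583)/(-1624 + 583) + 2927701)/((708139 - 1*858330) + 1403876) = ((-90 + 8120 - 1166)/(-1041) + 2927701)/((708139 - 858330) + 1403876) = (-1/1041*6864 + 2927701)/(-150191 + 1403876) = (-2288/347 + 2927701)/1253685 = (1015909959/347)*(1/1253685) = 338636653/145009565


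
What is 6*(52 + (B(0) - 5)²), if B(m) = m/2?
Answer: 462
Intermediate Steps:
B(m) = m/2 (B(m) = m*(½) = m/2)
6*(52 + (B(0) - 5)²) = 6*(52 + ((½)*0 - 5)²) = 6*(52 + (0 - 5)²) = 6*(52 + (-5)²) = 6*(52 + 25) = 6*77 = 462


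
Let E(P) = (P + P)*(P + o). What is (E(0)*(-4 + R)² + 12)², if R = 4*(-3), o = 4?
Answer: 144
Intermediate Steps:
R = -12
E(P) = 2*P*(4 + P) (E(P) = (P + P)*(P + 4) = (2*P)*(4 + P) = 2*P*(4 + P))
(E(0)*(-4 + R)² + 12)² = ((2*0*(4 + 0))*(-4 - 12)² + 12)² = ((2*0*4)*(-16)² + 12)² = (0*256 + 12)² = (0 + 12)² = 12² = 144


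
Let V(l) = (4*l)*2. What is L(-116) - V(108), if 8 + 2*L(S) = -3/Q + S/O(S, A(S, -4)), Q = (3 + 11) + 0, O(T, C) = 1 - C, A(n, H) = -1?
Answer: -25119/28 ≈ -897.11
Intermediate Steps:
Q = 14 (Q = 14 + 0 = 14)
V(l) = 8*l
L(S) = -115/28 + S/4 (L(S) = -4 + (-3/14 + S/(1 - 1*(-1)))/2 = -4 + (-3*1/14 + S/(1 + 1))/2 = -4 + (-3/14 + S/2)/2 = -4 + (-3/28 + S/4) = -115/28 + S/4)
L(-116) - V(108) = (-115/28 + (¼)*(-116)) - 8*108 = (-115/28 - 29) - 1*864 = -927/28 - 864 = -25119/28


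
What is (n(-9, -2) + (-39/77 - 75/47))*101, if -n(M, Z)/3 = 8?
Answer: -9540864/3619 ≈ -2636.3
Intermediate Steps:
n(M, Z) = -24 (n(M, Z) = -3*8 = -24)
(n(-9, -2) + (-39/77 - 75/47))*101 = (-24 + (-39/77 - 75/47))*101 = (-24 - 7608/3619)*101 = -94464/3619*101 = -9540864/3619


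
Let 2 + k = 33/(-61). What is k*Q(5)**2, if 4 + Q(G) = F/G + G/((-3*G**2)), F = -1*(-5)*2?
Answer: -29791/2745 ≈ -10.853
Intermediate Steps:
F = 10 (F = 5*2 = 10)
Q(G) = -4 + 29/(3*G) (Q(G) = -4 + (10/G + G/((-3*G**2))) = -4 + (10/G + G*(-1/(3*G**2))) = -4 + (10/G - 1/(3*G)) = -4 + 29/(3*G))
k = -155/61 (k = -2 + 33/(-61) = -2 + 33*(-1/61) = -2 - 33/61 = -155/61 ≈ -2.5410)
k*Q(5)**2 = -155*(-4 + (29/3)/5)**2/61 = -155*(-4 + (29/3)*(1/5))**2/61 = -155*(-4 + 29/15)**2/61 = -155*(-31/15)**2/61 = -155/61*961/225 = -29791/2745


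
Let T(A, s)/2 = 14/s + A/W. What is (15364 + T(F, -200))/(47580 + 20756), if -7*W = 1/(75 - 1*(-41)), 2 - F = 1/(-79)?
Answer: 47776447/269927200 ≈ 0.17700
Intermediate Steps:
F = 159/79 (F = 2 - 1/(-79) = 2 - 1*(-1/79) = 2 + 1/79 = 159/79 ≈ 2.0127)
W = -1/812 (W = -1/(7*(75 - 1*(-41))) = -1/(7*(75 + 41)) = -⅐/116 = -⅐*1/116 = -1/812 ≈ -0.0012315)
T(A, s) = -1624*A + 28/s (T(A, s) = 2*(14/s + A/(-1/812)) = 2*(14/s + A*(-812)) = 2*(14/s - 812*A) = 2*(-812*A + 14/s) = -1624*A + 28/s)
(15364 + T(F, -200))/(47580 + 20756) = (15364 + (-1624*159/79 + 28/(-200)))/(47580 + 20756) = (15364 + (-258216/79 + 28*(-1/200)))/68336 = (15364 + (-258216/79 - 7/50))*(1/68336) = (15364 - 12911353/3950)*(1/68336) = (47776447/3950)*(1/68336) = 47776447/269927200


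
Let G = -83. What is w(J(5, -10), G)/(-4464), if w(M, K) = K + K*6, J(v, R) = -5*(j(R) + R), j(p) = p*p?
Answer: 581/4464 ≈ 0.13015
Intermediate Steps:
j(p) = p²
J(v, R) = -5*R - 5*R² (J(v, R) = -5*(R² + R) = -5*(R + R²) = -5*R - 5*R²)
w(M, K) = 7*K (w(M, K) = K + 6*K = 7*K)
w(J(5, -10), G)/(-4464) = (7*(-83))/(-4464) = -581*(-1/4464) = 581/4464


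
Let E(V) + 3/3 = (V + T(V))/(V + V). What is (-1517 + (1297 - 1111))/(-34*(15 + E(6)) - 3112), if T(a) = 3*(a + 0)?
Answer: 1331/3656 ≈ 0.36406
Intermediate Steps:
T(a) = 3*a
E(V) = 1 (E(V) = -1 + (V + 3*V)/(V + V) = -1 + (4*V)/((2*V)) = -1 + (4*V)*(1/(2*V)) = -1 + 2 = 1)
(-1517 + (1297 - 1111))/(-34*(15 + E(6)) - 3112) = (-1517 + (1297 - 1111))/(-34*(15 + 1) - 3112) = (-1517 + 186)/(-34*16 - 3112) = -1331/(-544 - 3112) = -1331/(-3656) = -1331*(-1/3656) = 1331/3656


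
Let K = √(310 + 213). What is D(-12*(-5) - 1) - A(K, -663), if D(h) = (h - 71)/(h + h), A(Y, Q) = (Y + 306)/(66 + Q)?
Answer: 4824/11741 + √523/597 ≈ 0.44917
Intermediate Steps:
K = √523 ≈ 22.869
A(Y, Q) = (306 + Y)/(66 + Q)
D(h) = (-71 + h)/(2*h) (D(h) = (-71 + h)/((2*h)) = (-71 + h)*(1/(2*h)) = (-71 + h)/(2*h))
D(-12*(-5) - 1) - A(K, -663) = (-71 + (-12*(-5) - 1))/(2*(-12*(-5) - 1)) - (306 + √523)/(66 - 663) = (-71 + (60 - 1))/(2*(60 - 1)) - (306 + √523)/(-597) = (½)*(-71 + 59)/59 - (-1)*(306 + √523)/597 = (½)*(1/59)*(-12) - (-102/199 - √523/597) = -6/59 + (102/199 + √523/597) = 4824/11741 + √523/597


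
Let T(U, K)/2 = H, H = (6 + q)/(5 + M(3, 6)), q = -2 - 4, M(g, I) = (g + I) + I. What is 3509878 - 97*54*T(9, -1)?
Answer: 3509878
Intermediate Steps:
M(g, I) = g + 2*I (M(g, I) = (I + g) + I = g + 2*I)
q = -6
H = 0 (H = (6 - 6)/(5 + (3 + 2*6)) = 0/(5 + (3 + 12)) = 0/(5 + 15) = 0/20 = 0*(1/20) = 0)
T(U, K) = 0 (T(U, K) = 2*0 = 0)
3509878 - 97*54*T(9, -1) = 3509878 - 97*54*0 = 3509878 - 5238*0 = 3509878 - 1*0 = 3509878 + 0 = 3509878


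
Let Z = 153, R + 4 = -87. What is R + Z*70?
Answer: 10619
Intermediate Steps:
R = -91 (R = -4 - 87 = -91)
R + Z*70 = -91 + 153*70 = -91 + 10710 = 10619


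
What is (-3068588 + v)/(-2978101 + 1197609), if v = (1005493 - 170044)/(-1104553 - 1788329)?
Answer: 2959021275355/1716917752648 ≈ 1.7234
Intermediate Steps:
v = -278483/964294 (v = 835449/(-2892882) = 835449*(-1/2892882) = -278483/964294 ≈ -0.28879)
(-3068588 + v)/(-2978101 + 1197609) = (-3068588 - 278483/964294)/(-2978101 + 1197609) = -2959021275355/964294/(-1780492) = -2959021275355/964294*(-1/1780492) = 2959021275355/1716917752648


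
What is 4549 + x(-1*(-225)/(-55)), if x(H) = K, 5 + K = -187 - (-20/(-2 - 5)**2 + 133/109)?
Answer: 23266400/5341 ≈ 4356.2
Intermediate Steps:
K = -1029809/5341 (K = -5 + (-187 - (-20/(-2 - 5)**2 + 133/109)) = -5 + (-187 - (-20/((-7)**2) + 133*(1/109))) = -5 + (-187 - (-20/49 + 133/109)) = -5 + (-187 - 1*4337/5341) = -5 + (-187 - 4337/5341) = -5 - 1003104/5341 = -1029809/5341 ≈ -192.81)
x(H) = -1029809/5341
4549 + x(-1*(-225)/(-55)) = 4549 - 1029809/5341 = 23266400/5341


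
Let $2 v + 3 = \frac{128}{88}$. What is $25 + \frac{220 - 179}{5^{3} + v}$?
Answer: $\frac{69227}{2733} \approx 25.33$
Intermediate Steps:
$v = - \frac{17}{22}$ ($v = - \frac{3}{2} + \frac{128 \cdot \frac{1}{88}}{2} = - \frac{3}{2} + \frac{1}{2} \cdot \frac{16}{11} = - \frac{3}{2} + \frac{8}{11} = - \frac{17}{22} \approx -0.77273$)
$25 + \frac{220 - 179}{5^{3} + v} = 25 + \frac{220 - 179}{5^{3} - \frac{17}{22}} = 25 + \frac{41}{125 - \frac{17}{22}} = 25 + \frac{41}{\frac{2733}{22}} = 25 + 41 \cdot \frac{22}{2733} = 25 + \frac{902}{2733} = \frac{69227}{2733}$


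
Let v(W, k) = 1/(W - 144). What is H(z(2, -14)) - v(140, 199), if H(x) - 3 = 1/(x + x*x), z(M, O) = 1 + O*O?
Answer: 253541/78012 ≈ 3.2500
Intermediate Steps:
v(W, k) = 1/(-144 + W)
z(M, O) = 1 + O**2
H(x) = 3 + 1/(x + x**2) (H(x) = 3 + 1/(x + x*x) = 3 + 1/(x + x**2))
H(z(2, -14)) - v(140, 199) = (1 + 3*(1 + (-14)**2) + 3*(1 + (-14)**2)**2)/((1 + (-14)**2)*(1 + (1 + (-14)**2))) - 1/(-144 + 140) = (1 + 3*(1 + 196) + 3*(1 + 196)**2)/((1 + 196)*(1 + (1 + 196))) - 1/(-4) = (1 + 3*197 + 3*197**2)/(197*(1 + 197)) - 1*(-1/4) = (1/197)*(1 + 591 + 3*38809)/198 + 1/4 = (1/197)*(1/198)*(1 + 591 + 116427) + 1/4 = (1/197)*(1/198)*117019 + 1/4 = 117019/39006 + 1/4 = 253541/78012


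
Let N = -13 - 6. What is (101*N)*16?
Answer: -30704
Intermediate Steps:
N = -19
(101*N)*16 = (101*(-19))*16 = -1919*16 = -30704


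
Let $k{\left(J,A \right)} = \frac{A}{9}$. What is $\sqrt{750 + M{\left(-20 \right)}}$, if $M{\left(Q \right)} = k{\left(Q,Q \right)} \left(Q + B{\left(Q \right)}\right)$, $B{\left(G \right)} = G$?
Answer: $\frac{5 \sqrt{302}}{3} \approx 28.964$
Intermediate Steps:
$k{\left(J,A \right)} = \frac{A}{9}$ ($k{\left(J,A \right)} = A \frac{1}{9} = \frac{A}{9}$)
$M{\left(Q \right)} = \frac{2 Q^{2}}{9}$ ($M{\left(Q \right)} = \frac{Q}{9} \left(Q + Q\right) = \frac{Q}{9} \cdot 2 Q = \frac{2 Q^{2}}{9}$)
$\sqrt{750 + M{\left(-20 \right)}} = \sqrt{750 + \frac{2 \left(-20\right)^{2}}{9}} = \sqrt{750 + \frac{2}{9} \cdot 400} = \sqrt{750 + \frac{800}{9}} = \sqrt{\frac{7550}{9}} = \frac{5 \sqrt{302}}{3}$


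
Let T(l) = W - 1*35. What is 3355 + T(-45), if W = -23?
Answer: 3297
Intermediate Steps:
T(l) = -58 (T(l) = -23 - 1*35 = -23 - 35 = -58)
3355 + T(-45) = 3355 - 58 = 3297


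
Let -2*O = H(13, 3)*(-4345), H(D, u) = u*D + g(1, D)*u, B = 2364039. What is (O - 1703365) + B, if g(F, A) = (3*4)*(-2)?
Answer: 1177963/2 ≈ 5.8898e+5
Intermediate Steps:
g(F, A) = -24 (g(F, A) = 12*(-2) = -24)
H(D, u) = -24*u + D*u (H(D, u) = u*D - 24*u = D*u - 24*u = -24*u + D*u)
O = -143385/2 (O = -3*(-24 + 13)*(-4345)/2 = -3*(-11)*(-4345)/2 = -(-33)*(-4345)/2 = -½*143385 = -143385/2 ≈ -71693.)
(O - 1703365) + B = (-143385/2 - 1703365) + 2364039 = -3550115/2 + 2364039 = 1177963/2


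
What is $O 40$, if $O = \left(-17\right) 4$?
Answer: $-2720$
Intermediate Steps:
$O = -68$
$O 40 = \left(-68\right) 40 = -2720$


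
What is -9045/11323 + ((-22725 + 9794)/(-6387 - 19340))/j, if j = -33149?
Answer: -8856420688/11086716199 ≈ -0.79883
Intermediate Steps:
-9045/11323 + ((-22725 + 9794)/(-6387 - 19340))/j = -9045/11323 + ((-22725 + 9794)/(-6387 - 19340))/(-33149) = -9045*1/11323 - 12931/(-25727)*(-1/33149) = -135/169 - 12931*(-1/25727)*(-1/33149) = -135/169 + (12931/25727)*(-1/33149) = -135/169 - 12931/852824323 = -8856420688/11086716199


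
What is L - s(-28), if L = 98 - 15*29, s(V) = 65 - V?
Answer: -430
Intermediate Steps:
L = -337 (L = 98 - 435 = -337)
L - s(-28) = -337 - (65 - 1*(-28)) = -337 - (65 + 28) = -337 - 1*93 = -337 - 93 = -430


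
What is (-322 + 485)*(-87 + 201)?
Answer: 18582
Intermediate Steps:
(-322 + 485)*(-87 + 201) = 163*114 = 18582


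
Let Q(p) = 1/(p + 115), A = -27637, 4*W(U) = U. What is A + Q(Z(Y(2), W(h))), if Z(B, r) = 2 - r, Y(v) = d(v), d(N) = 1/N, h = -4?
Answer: -3261165/118 ≈ -27637.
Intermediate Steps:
Y(v) = 1/v
W(U) = U/4
Q(p) = 1/(115 + p)
A + Q(Z(Y(2), W(h))) = -27637 + 1/(115 + (2 - (-4)/4)) = -27637 + 1/(115 + (2 - 1*(-1))) = -27637 + 1/(115 + (2 + 1)) = -27637 + 1/(115 + 3) = -27637 + 1/118 = -3261165/118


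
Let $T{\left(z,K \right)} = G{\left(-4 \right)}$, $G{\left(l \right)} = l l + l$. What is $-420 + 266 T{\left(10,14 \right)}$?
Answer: $2772$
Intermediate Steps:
$G{\left(l \right)} = l + l^{2}$ ($G{\left(l \right)} = l^{2} + l = l + l^{2}$)
$T{\left(z,K \right)} = 12$ ($T{\left(z,K \right)} = - 4 \left(1 - 4\right) = \left(-4\right) \left(-3\right) = 12$)
$-420 + 266 T{\left(10,14 \right)} = -420 + 266 \cdot 12 = -420 + 3192 = 2772$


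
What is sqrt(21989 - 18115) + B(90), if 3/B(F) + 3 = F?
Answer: 1/29 + sqrt(3874) ≈ 62.276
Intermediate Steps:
B(F) = 3/(-3 + F)
sqrt(21989 - 18115) + B(90) = sqrt(21989 - 18115) + 3/(-3 + 90) = sqrt(3874) + 3/87 = sqrt(3874) + 3*(1/87) = sqrt(3874) + 1/29 = 1/29 + sqrt(3874)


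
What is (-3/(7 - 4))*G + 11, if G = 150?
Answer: -139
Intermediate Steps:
(-3/(7 - 4))*G + 11 = -3/(7 - 4)*150 + 11 = -3/3*150 + 11 = -3*⅓*150 + 11 = -1*150 + 11 = -150 + 11 = -139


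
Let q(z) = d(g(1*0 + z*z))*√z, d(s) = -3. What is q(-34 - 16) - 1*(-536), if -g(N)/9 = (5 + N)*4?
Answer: 536 - 15*I*√2 ≈ 536.0 - 21.213*I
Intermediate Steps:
g(N) = -180 - 36*N (g(N) = -9*(5 + N)*4 = -9*(20 + 4*N) = -180 - 36*N)
q(z) = -3*√z
q(-34 - 16) - 1*(-536) = -3*√(-34 - 16) - 1*(-536) = -15*I*√2 + 536 = 536 - 15*I*√2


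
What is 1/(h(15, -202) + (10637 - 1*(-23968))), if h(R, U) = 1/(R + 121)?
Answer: 136/4706281 ≈ 2.8898e-5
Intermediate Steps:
h(R, U) = 1/(121 + R)
1/(h(15, -202) + (10637 - 1*(-23968))) = 1/(1/(121 + 15) + (10637 - 1*(-23968))) = 1/(1/136 + (10637 + 23968)) = 1/(1/136 + 34605) = 1/(4706281/136) = 136/4706281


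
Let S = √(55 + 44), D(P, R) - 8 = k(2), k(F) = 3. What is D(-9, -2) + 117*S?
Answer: 11 + 351*√11 ≈ 1175.1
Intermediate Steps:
D(P, R) = 11 (D(P, R) = 8 + 3 = 11)
S = 3*√11 (S = √99 = 3*√11 ≈ 9.9499)
D(-9, -2) + 117*S = 11 + 117*(3*√11) = 11 + 351*√11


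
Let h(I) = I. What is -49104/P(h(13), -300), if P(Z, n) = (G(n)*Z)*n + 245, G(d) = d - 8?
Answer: -49104/1201445 ≈ -0.040871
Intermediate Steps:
G(d) = -8 + d
P(Z, n) = 245 + Z*n*(-8 + n) (P(Z, n) = ((-8 + n)*Z)*n + 245 = (Z*(-8 + n))*n + 245 = Z*n*(-8 + n) + 245 = 245 + Z*n*(-8 + n))
-49104/P(h(13), -300) = -49104/(245 + 13*(-300)*(-8 - 300)) = -49104/(245 + 13*(-300)*(-308)) = -49104/(245 + 1201200) = -49104/1201445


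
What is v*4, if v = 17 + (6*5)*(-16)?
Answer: -1852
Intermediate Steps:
v = -463 (v = 17 + 30*(-16) = 17 - 480 = -463)
v*4 = -463*4 = -1852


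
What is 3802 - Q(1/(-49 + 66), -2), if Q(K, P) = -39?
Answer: 3841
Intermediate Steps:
3802 - Q(1/(-49 + 66), -2) = 3802 - 1*(-39) = 3802 + 39 = 3841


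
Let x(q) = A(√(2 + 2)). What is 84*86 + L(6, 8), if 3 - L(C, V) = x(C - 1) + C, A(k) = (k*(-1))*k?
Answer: 7225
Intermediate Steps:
A(k) = -k² (A(k) = (-k)*k = -k²)
x(q) = -4 (x(q) = -(√(2 + 2))² = -(√4)² = -1*2² = -1*4 = -4)
L(C, V) = 7 - C (L(C, V) = 3 - (-4 + C) = 3 + (4 - C) = 7 - C)
84*86 + L(6, 8) = 84*86 + (7 - 1*6) = 7224 + (7 - 6) = 7224 + 1 = 7225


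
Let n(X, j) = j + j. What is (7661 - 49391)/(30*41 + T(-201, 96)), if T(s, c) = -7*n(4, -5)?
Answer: -321/10 ≈ -32.100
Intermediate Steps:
n(X, j) = 2*j
T(s, c) = 70 (T(s, c) = -14*(-5) = -7*(-10) = 70)
(7661 - 49391)/(30*41 + T(-201, 96)) = (7661 - 49391)/(30*41 + 70) = -41730/(1230 + 70) = -41730/1300 = -41730*1/1300 = -321/10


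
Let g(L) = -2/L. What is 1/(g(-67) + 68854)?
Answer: 67/4613220 ≈ 1.4523e-5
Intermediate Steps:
1/(g(-67) + 68854) = 1/(-2/(-67) + 68854) = 1/(-2*(-1/67) + 68854) = 1/(2/67 + 68854) = 1/(4613220/67) = 67/4613220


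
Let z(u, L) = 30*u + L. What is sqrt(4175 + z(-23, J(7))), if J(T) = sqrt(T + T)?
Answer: sqrt(3485 + sqrt(14)) ≈ 59.066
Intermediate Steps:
J(T) = sqrt(2)*sqrt(T) (J(T) = sqrt(2*T) = sqrt(2)*sqrt(T))
z(u, L) = L + 30*u
sqrt(4175 + z(-23, J(7))) = sqrt(4175 + (sqrt(2)*sqrt(7) + 30*(-23))) = sqrt(4175 + (sqrt(14) - 690)) = sqrt(4175 + (-690 + sqrt(14))) = sqrt(3485 + sqrt(14))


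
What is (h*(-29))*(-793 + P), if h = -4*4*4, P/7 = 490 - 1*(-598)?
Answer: 12663488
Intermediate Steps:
P = 7616 (P = 7*(490 - 1*(-598)) = 7*(490 + 598) = 7*1088 = 7616)
h = -64 (h = -16*4 = -64)
(h*(-29))*(-793 + P) = (-64*(-29))*(-793 + 7616) = 1856*6823 = 12663488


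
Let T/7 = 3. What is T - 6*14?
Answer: -63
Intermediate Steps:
T = 21 (T = 7*3 = 21)
T - 6*14 = 21 - 6*14 = 21 - 84 = -63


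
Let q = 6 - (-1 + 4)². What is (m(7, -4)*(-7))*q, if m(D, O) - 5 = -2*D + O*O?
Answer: 147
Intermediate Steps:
m(D, O) = 5 + O² - 2*D (m(D, O) = 5 + (-2*D + O*O) = 5 + (-2*D + O²) = 5 + (O² - 2*D) = 5 + O² - 2*D)
q = -3 (q = 6 - 1*3² = 6 - 1*9 = 6 - 9 = -3)
(m(7, -4)*(-7))*q = ((5 + (-4)² - 2*7)*(-7))*(-3) = ((5 + 16 - 14)*(-7))*(-3) = (7*(-7))*(-3) = -49*(-3) = 147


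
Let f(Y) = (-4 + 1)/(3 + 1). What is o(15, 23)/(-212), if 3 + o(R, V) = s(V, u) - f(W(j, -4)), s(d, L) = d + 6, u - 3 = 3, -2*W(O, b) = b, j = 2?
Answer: -107/848 ≈ -0.12618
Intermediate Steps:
W(O, b) = -b/2
u = 6 (u = 3 + 3 = 6)
f(Y) = -¾ (f(Y) = -3/4 = -3*¼ = -¾)
s(d, L) = 6 + d
o(R, V) = 15/4 + V (o(R, V) = -3 + ((6 + V) - 1*(-¾)) = -3 + ((6 + V) + ¾) = -3 + (27/4 + V) = 15/4 + V)
o(15, 23)/(-212) = (15/4 + 23)/(-212) = (107/4)*(-1/212) = -107/848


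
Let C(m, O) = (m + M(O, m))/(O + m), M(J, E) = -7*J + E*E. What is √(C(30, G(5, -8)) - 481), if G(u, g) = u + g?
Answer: 2*I*√1003/3 ≈ 21.113*I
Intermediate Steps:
G(u, g) = g + u
M(J, E) = E² - 7*J (M(J, E) = -7*J + E² = E² - 7*J)
C(m, O) = (m + m² - 7*O)/(O + m) (C(m, O) = (m + (m² - 7*O))/(O + m) = (m + m² - 7*O)/(O + m))
√(C(30, G(5, -8)) - 481) = √((30 + 30² - 7*(-8 + 5))/((-8 + 5) + 30) - 481) = √((30 + 900 - 7*(-3))/(-3 + 30) - 481) = √((30 + 900 + 21)/27 - 481) = √((1/27)*951 - 481) = √(317/9 - 481) = √(-4012/9) = 2*I*√1003/3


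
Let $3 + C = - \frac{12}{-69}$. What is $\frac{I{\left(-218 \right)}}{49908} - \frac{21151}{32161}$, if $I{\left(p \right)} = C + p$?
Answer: $- \frac{8147413401}{12305699108} \approx -0.66208$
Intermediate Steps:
$C = - \frac{65}{23}$ ($C = -3 - \frac{12}{-69} = -3 - - \frac{4}{23} = -3 + \frac{4}{23} = - \frac{65}{23} \approx -2.8261$)
$I{\left(p \right)} = - \frac{65}{23} + p$
$\frac{I{\left(-218 \right)}}{49908} - \frac{21151}{32161} = \frac{- \frac{65}{23} - 218}{49908} - \frac{21151}{32161} = \left(- \frac{5079}{23}\right) \frac{1}{49908} - \frac{21151}{32161} = - \frac{1693}{382628} - \frac{21151}{32161} = - \frac{8147413401}{12305699108}$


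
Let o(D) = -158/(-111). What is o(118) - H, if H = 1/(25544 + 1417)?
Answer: 473303/332519 ≈ 1.4234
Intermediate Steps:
o(D) = 158/111 (o(D) = -158*(-1/111) = 158/111)
H = 1/26961 ≈ 3.7091e-5
o(118) - H = 158/111 - 1*1/26961 = 158/111 - 1/26961 = 473303/332519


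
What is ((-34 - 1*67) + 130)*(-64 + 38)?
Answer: -754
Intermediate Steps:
((-34 - 1*67) + 130)*(-64 + 38) = ((-34 - 67) + 130)*(-26) = (-101 + 130)*(-26) = 29*(-26) = -754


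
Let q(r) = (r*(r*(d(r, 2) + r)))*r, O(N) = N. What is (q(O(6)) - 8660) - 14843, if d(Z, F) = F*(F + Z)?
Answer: -18751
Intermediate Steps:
q(r) = r³*(4 + 3*r) (q(r) = (r*(r*(2*(2 + r) + r)))*r = (r*(r*((4 + 2*r) + r)))*r = (r*(r*(4 + 3*r)))*r = (r²*(4 + 3*r))*r = r³*(4 + 3*r))
(q(O(6)) - 8660) - 14843 = (6³*(4 + 3*6) - 8660) - 14843 = (216*(4 + 18) - 8660) - 14843 = (216*22 - 8660) - 14843 = (4752 - 8660) - 14843 = -3908 - 14843 = -18751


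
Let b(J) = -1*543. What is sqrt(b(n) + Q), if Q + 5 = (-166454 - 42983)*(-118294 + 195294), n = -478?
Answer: 2*I*sqrt(4031662387) ≈ 1.2699e+5*I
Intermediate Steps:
b(J) = -543
Q = -16126649005 (Q = -5 + (-166454 - 42983)*(-118294 + 195294) = -5 - 209437*77000 = -5 - 16126649000 = -16126649005)
sqrt(b(n) + Q) = sqrt(-543 - 16126649005) = sqrt(-16126649548) = 2*I*sqrt(4031662387)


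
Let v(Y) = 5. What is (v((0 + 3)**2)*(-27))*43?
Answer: -5805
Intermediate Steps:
(v((0 + 3)**2)*(-27))*43 = (5*(-27))*43 = -135*43 = -5805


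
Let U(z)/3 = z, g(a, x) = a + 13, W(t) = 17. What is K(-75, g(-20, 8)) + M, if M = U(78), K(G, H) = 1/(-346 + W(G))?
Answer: 76985/329 ≈ 234.00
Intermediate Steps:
g(a, x) = 13 + a
U(z) = 3*z
K(G, H) = -1/329 (K(G, H) = 1/(-346 + 17) = 1/(-329) = -1/329)
M = 234 (M = 3*78 = 234)
K(-75, g(-20, 8)) + M = -1/329 + 234 = 76985/329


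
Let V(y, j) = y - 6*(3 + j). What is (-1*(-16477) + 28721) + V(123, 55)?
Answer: 44973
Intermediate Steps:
V(y, j) = -18 + y - 6*j (V(y, j) = y + (-18 - 6*j) = -18 + y - 6*j)
(-1*(-16477) + 28721) + V(123, 55) = (-1*(-16477) + 28721) + (-18 + 123 - 6*55) = (16477 + 28721) + (-18 + 123 - 330) = 45198 - 225 = 44973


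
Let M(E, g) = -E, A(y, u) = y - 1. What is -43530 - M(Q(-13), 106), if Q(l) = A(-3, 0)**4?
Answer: -43274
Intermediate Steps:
A(y, u) = -1 + y
Q(l) = 256 (Q(l) = (-1 - 3)**4 = (-4)**4 = 256)
-43530 - M(Q(-13), 106) = -43530 - (-1)*256 = -43530 - 1*(-256) = -43530 + 256 = -43274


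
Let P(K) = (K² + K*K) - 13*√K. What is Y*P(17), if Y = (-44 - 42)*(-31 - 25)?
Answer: 2783648 - 62608*√17 ≈ 2.5255e+6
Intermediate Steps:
P(K) = -13*√K + 2*K² (P(K) = (K² + K²) - 13*√K = 2*K² - 13*√K = -13*√K + 2*K²)
Y = 4816 (Y = -86*(-56) = 4816)
Y*P(17) = 4816*(-13*√17 + 2*17²) = 4816*(-13*√17 + 2*289) = 4816*(-13*√17 + 578) = 4816*(578 - 13*√17) = 2783648 - 62608*√17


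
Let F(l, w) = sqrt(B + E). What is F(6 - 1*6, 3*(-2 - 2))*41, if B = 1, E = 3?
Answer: 82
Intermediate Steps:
F(l, w) = 2 (F(l, w) = sqrt(1 + 3) = sqrt(4) = 2)
F(6 - 1*6, 3*(-2 - 2))*41 = 2*41 = 82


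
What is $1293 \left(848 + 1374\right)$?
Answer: $2873046$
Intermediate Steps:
$1293 \left(848 + 1374\right) = 1293 \cdot 2222 = 2873046$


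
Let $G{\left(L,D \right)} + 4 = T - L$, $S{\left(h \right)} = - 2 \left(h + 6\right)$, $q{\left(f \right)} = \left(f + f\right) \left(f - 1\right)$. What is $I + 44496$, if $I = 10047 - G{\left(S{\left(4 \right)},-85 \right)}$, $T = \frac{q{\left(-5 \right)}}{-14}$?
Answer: $\frac{381719}{7} \approx 54531.0$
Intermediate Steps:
$q{\left(f \right)} = 2 f \left(-1 + f\right)$
$S{\left(h \right)} = -12 - 2 h$ ($S{\left(h \right)} = - 2 \left(6 + h\right) = -12 - 2 h$)
$T = - \frac{30}{7}$ ($T = \frac{2 \left(-5\right) \left(-1 - 5\right)}{-14} = 2 \left(-5\right) \left(-6\right) \left(- \frac{1}{14}\right) = 60 \left(- \frac{1}{14}\right) = - \frac{30}{7} \approx -4.2857$)
$G{\left(L,D \right)} = - \frac{58}{7} - L$ ($G{\left(L,D \right)} = -4 - \left(\frac{30}{7} + L\right) = - \frac{58}{7} - L$)
$I = \frac{70247}{7}$ ($I = 10047 - \left(- \frac{58}{7} - \left(-12 - 8\right)\right) = 10047 - \left(- \frac{58}{7} - -20\right) = 10047 - \left(- \frac{58}{7} + 20\right) = 10047 - \frac{82}{7} = \frac{70247}{7} \approx 10035.0$)
$I + 44496 = \frac{70247}{7} + 44496 = \frac{381719}{7}$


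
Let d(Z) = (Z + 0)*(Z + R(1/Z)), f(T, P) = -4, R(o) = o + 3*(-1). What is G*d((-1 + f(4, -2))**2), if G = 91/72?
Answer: 50141/72 ≈ 696.40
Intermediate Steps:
R(o) = -3 + o (R(o) = o - 3 = -3 + o)
d(Z) = Z*(-3 + Z + 1/Z) (d(Z) = (Z + 0)*(Z + (-3 + 1/Z)) = Z*(-3 + Z + 1/Z))
G = 91/72 (G = 91*(1/72) = 91/72 ≈ 1.2639)
G*d((-1 + f(4, -2))**2) = 91*(1 + (-1 - 4)**2*(-3 + (-1 - 4)**2))/72 = 91*(1 + (-5)**2*(-3 + (-5)**2))/72 = 91*(1 + 25*(-3 + 25))/72 = 91*(1 + 25*22)/72 = 91*(1 + 550)/72 = (91/72)*551 = 50141/72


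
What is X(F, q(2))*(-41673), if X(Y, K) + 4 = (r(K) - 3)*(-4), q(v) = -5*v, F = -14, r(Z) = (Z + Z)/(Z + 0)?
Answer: 0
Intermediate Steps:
r(Z) = 2 (r(Z) = (2*Z)/Z = 2)
X(Y, K) = 0 (X(Y, K) = -4 + (2 - 3)*(-4) = -4 - 1*(-4) = -4 + 4 = 0)
X(F, q(2))*(-41673) = 0*(-41673) = 0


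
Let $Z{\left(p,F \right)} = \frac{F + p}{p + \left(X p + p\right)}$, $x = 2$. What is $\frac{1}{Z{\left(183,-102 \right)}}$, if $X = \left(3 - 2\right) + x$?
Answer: $\frac{305}{27} \approx 11.296$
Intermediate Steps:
$X = 3$ ($X = \left(3 - 2\right) + 2 = 1 + 2 = 3$)
$Z{\left(p,F \right)} = \frac{F + p}{5 p}$ ($Z{\left(p,F \right)} = \frac{F + p}{p + \left(3 p + p\right)} = \frac{F + p}{p + 4 p} = \frac{F + p}{5 p}$)
$\frac{1}{Z{\left(183,-102 \right)}} = \frac{1}{\frac{1}{5} \cdot \frac{1}{183} \left(-102 + 183\right)} = \frac{1}{\frac{1}{5} \cdot \frac{1}{183} \cdot 81} = \frac{1}{\frac{27}{305}} = \frac{305}{27}$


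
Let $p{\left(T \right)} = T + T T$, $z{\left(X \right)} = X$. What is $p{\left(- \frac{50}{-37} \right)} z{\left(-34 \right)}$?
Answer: $- \frac{147900}{1369} \approx -108.04$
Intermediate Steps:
$p{\left(T \right)} = T + T^{2}$
$p{\left(- \frac{50}{-37} \right)} z{\left(-34 \right)} = - \frac{50}{-37} \left(1 - \frac{50}{-37}\right) \left(-34\right) = \left(-50\right) \left(- \frac{1}{37}\right) \left(1 - - \frac{50}{37}\right) \left(-34\right) = \frac{50 \left(1 + \frac{50}{37}\right)}{37} \left(-34\right) = \frac{50}{37} \cdot \frac{87}{37} \left(-34\right) = \frac{4350}{1369} \left(-34\right) = - \frac{147900}{1369}$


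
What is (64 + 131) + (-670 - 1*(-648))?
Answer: 173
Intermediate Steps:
(64 + 131) + (-670 - 1*(-648)) = 195 + (-670 + 648) = 195 - 22 = 173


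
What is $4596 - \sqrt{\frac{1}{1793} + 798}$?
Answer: $4596 - \frac{\sqrt{2565451295}}{1793} \approx 4567.8$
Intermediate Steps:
$4596 - \sqrt{\frac{1}{1793} + 798} = 4596 - \sqrt{\frac{1430815}{1793}} = 4596 - \frac{\sqrt{2565451295}}{1793}$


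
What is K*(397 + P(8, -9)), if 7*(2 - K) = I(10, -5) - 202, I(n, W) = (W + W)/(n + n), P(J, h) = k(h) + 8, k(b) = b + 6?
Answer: 87033/7 ≈ 12433.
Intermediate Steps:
k(b) = 6 + b
P(J, h) = 14 + h (P(J, h) = (6 + h) + 8 = 14 + h)
I(n, W) = W/n (I(n, W) = (2*W)/((2*n)) = (2*W)*(1/(2*n)) = W/n)
K = 433/14 (K = 2 - (-5/10 - 202)/7 = 2 - (-5*1/10 - 202)/7 = 2 - (-1/2 - 202)/7 = 2 - 1/7*(-405/2) = 2 + 405/14 = 433/14 ≈ 30.929)
K*(397 + P(8, -9)) = 433*(397 + (14 - 9))/14 = 433*(397 + 5)/14 = (433/14)*402 = 87033/7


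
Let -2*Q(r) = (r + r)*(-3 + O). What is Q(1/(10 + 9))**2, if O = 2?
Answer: 1/361 ≈ 0.0027701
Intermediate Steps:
Q(r) = r (Q(r) = -(r + r)*(-3 + 2)/2 = -2*r*(-1)/2 = -(-1)*r = r)
Q(1/(10 + 9))**2 = (1/(10 + 9))**2 = (1/19)**2 = 1/361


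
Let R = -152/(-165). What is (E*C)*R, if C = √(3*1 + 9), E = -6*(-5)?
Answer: 608*√3/11 ≈ 95.735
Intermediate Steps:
E = 30
C = 2*√3 (C = √(3 + 9) = √12 = 2*√3 ≈ 3.4641)
R = 152/165 (R = -152*(-1/165) = 152/165 ≈ 0.92121)
(E*C)*R = (30*(2*√3))*(152/165) = (60*√3)*(152/165) = 608*√3/11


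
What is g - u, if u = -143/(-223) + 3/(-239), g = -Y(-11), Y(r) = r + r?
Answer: 1139026/53297 ≈ 21.371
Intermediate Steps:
Y(r) = 2*r
g = 22 (g = -2*(-11) = -1*(-22) = 22)
u = 33508/53297 (u = -143*(-1/223) + 3*(-1/239) = 143/223 - 3/239 = 33508/53297 ≈ 0.62870)
g - u = 22 - 1*33508/53297 = 22 - 33508/53297 = 1139026/53297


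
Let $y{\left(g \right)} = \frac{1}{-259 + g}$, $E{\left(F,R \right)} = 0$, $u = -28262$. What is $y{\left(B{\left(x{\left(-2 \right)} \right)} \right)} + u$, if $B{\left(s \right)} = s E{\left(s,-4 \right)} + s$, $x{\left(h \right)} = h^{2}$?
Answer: $- \frac{7206811}{255} \approx -28262.0$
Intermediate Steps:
$B{\left(s \right)} = s$ ($B{\left(s \right)} = s 0 + s = 0 + s = s$)
$y{\left(B{\left(x{\left(-2 \right)} \right)} \right)} + u = \frac{1}{-259 + \left(-2\right)^{2}} - 28262 = \frac{1}{-259 + 4} - 28262 = \frac{1}{-255} - 28262 = - \frac{1}{255} - 28262 = - \frac{7206811}{255}$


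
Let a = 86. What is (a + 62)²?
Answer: 21904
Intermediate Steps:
(a + 62)² = (86 + 62)² = 148² = 21904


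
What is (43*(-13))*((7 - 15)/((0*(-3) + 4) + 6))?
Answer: 2236/5 ≈ 447.20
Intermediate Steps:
(43*(-13))*((7 - 15)/((0*(-3) + 4) + 6)) = -(-4472)/((0 + 4) + 6) = -(-4472)/(4 + 6) = -(-4472)/10 = -559*(-⅘) = 2236/5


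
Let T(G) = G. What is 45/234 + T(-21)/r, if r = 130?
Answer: 2/65 ≈ 0.030769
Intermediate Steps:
45/234 + T(-21)/r = 45/234 - 21/130 = 45*(1/234) - 21*1/130 = 5/26 - 21/130 = 2/65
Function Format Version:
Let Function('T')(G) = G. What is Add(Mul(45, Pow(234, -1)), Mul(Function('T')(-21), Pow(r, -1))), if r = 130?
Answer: Rational(2, 65) ≈ 0.030769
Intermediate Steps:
Add(Mul(45, Pow(234, -1)), Mul(Function('T')(-21), Pow(r, -1))) = Add(Mul(45, Pow(234, -1)), Mul(-21, Pow(130, -1))) = Add(Mul(45, Rational(1, 234)), Mul(-21, Rational(1, 130))) = Add(Rational(5, 26), Rational(-21, 130)) = Rational(2, 65)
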